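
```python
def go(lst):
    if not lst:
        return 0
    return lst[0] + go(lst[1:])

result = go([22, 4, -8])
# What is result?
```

22 + 4 + (-8) + 0 = 18

Answer: 18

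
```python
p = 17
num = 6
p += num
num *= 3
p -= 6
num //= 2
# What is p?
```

Trace:
`p = 17` → p = 17
`num = 6` → num = 6
`p += num` → p = 23
`num *= 3` → num = 18
`p -= 6` → p = 17
`num //= 2` → num = 9
So p = 17

Answer: 17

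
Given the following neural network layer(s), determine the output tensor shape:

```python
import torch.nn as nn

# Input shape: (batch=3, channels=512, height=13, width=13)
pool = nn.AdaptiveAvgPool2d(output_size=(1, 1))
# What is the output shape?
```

Input: (3, 512, 13, 13) -> Output: (3, 512, 1, 1)

Answer: (3, 512, 1, 1)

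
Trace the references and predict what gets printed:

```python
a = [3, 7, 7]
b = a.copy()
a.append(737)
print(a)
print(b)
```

Key concept: list.copy() creates independent copy.
Step by step:
`a = [3, 7, 7]` → a = [3, 7, 7]
`b = a.copy()` → b = [3, 7, 7]
`a.append(737)` → a = [3, 7, 7, 737]
`print(a)` → prints [3, 7, 7, 737]
`print(b)` → prints [3, 7, 7]

Answer:
[3, 7, 7, 737]
[3, 7, 7]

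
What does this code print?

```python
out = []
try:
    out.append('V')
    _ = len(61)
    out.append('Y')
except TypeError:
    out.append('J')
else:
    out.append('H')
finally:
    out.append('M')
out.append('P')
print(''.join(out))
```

Execution trace: 'V' (try body) → 'J' (except TypeError) → 'M' (finally) → 'P' (after the try/except). Output: VJMP

Answer: VJMP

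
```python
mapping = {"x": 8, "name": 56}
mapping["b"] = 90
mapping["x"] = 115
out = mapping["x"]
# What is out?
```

Trace:
`mapping = {"x": 8, "name": 56}` → mapping = {'x': 8, 'name': 56}
`mapping["b"] = 90` → mapping = {'x': 8, 'name': 56, 'b': 90}
`mapping["x"] = 115` → mapping = {'x': 115, 'name': 56, 'b': 90}
`out = mapping["x"]` → out = 115
So out = 115

Answer: 115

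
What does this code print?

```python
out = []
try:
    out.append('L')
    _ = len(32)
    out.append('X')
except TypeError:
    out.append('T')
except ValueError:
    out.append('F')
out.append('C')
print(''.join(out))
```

Execution trace: 'L' (try body) → 'T' (except TypeError) → 'C' (after the try/except). Output: LTC

Answer: LTC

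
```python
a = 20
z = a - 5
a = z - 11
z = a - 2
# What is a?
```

Trace:
`a = 20` → a = 20
`z = a - 5` → z = 15
`a = z - 11` → a = 4
`z = a - 2` → z = 2
So a = 4

Answer: 4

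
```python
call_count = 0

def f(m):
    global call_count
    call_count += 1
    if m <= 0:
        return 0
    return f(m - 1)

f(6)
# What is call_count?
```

Linear recursion stepping by 1: 7 calls from m=6 down to ≤0.

Answer: 7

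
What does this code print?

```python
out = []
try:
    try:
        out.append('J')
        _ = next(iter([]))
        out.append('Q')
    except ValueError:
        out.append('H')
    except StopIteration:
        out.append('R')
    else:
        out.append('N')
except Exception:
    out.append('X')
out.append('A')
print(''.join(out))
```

Execution trace: 'J' (inner try body) → 'R' (inner except StopIteration) → 'A' (after the try/except). Output: JRA

Answer: JRA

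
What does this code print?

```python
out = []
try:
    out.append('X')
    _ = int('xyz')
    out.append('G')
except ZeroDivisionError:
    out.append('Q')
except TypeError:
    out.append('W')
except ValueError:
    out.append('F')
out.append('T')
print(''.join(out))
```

Execution trace: 'X' (try body) → 'F' (except ValueError) → 'T' (after the try/except). Output: XFT

Answer: XFT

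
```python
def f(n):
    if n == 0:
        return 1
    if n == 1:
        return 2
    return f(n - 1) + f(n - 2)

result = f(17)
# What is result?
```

Build up from base cases: f(0)=1, f(1)=2, f(2)=3, f(3)=5, f(4)=8, f(5)=13, f(6)=21, ..., f(17)=4181

Answer: 4181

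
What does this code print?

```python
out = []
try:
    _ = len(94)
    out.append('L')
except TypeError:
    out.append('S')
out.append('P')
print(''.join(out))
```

Execution trace: 'S' (except TypeError) → 'P' (after the try/except). Output: SP

Answer: SP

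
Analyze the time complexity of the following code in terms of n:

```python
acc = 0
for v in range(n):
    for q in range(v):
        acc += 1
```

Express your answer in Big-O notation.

Each loop level contributes: n × n. Multiplying the contributions gives O(n^2).

Answer: O(n^2)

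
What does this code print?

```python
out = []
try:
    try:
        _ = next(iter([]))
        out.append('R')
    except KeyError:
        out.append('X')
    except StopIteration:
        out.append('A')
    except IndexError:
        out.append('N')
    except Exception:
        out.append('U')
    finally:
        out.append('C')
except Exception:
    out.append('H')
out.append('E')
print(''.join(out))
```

Execution trace: 'A' (inner except StopIteration) → 'C' (inner finally) → 'E' (after the try/except). Output: ACE

Answer: ACE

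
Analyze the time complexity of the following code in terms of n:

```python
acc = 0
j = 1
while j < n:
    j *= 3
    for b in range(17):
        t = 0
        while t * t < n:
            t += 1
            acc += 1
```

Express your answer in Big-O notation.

Each loop level contributes: log n × 1 × √n. Multiplying the contributions gives O(√n log n).

Answer: O(√n log n)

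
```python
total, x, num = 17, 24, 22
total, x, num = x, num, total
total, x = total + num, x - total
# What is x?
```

Trace:
`total, x, num = 17, 24, 22` → total = 17; x = 24; num = 22
`total, x, num = x, num, total` → total = 24; x = 22; num = 17
`total, x = total + num, x - total` → total = 41; x = -2
So x = -2

Answer: -2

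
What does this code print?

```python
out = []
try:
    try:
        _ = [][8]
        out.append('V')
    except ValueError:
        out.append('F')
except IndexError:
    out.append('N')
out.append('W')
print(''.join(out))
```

Execution trace: 'N' (outer except IndexError) → 'W' (after the try/except). Output: NW

Answer: NW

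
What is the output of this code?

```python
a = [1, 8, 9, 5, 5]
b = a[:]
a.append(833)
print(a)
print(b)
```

Key concept: slice [:] creates copy.
Step by step:
`a = [1, 8, 9, 5, 5]` → a = [1, 8, 9, 5, 5]
`b = a[:]` → b = [1, 8, 9, 5, 5]
`a.append(833)` → a = [1, 8, 9, 5, 5, 833]
`print(a)` → prints [1, 8, 9, 5, 5, 833]
`print(b)` → prints [1, 8, 9, 5, 5]

Answer:
[1, 8, 9, 5, 5, 833]
[1, 8, 9, 5, 5]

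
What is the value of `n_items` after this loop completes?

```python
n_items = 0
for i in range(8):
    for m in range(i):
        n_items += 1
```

Triangle number: 0+1+2+...+7
`n_items` takes the values: 0 → 1 → 2 → 3 → 4 → 5 → 6 → 7 → 8 → 9 → 10 → 11 → 12 → 13 → 14 → 15 → 16 → 17 → 18 → 19 → 20 → 21 → 22 → 23 → 24 → 25 → 26 → 27 → 28

Answer: 28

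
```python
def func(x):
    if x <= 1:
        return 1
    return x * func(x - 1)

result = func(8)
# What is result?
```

func(8) = 8 * 7 * 6 * 5 * 4 * 3 * 2 * 1 = 40320

Answer: 40320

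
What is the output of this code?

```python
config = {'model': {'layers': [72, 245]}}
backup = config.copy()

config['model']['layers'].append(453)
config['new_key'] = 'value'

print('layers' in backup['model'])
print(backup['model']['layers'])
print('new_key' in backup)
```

Key concept: shallow copy gotcha with nested dict.
Step by step:
`config = {'model': {'layers': [72, 245]}}` → config = {'model': {'layers': [72, 245]}}
`backup = config.copy()` → backup = {'model': {'layers': [72, 245]}}
`config['model']['layers'].append(453)` → config = {'model': {'layers': [72, 245, 453]}}; backup = {'model': {'layers': [72, 245, 453]}}
`config['new_key'] = 'value'` → config = {'model': {'layers': [72, 245, 453]}, 'new_key': 'value'}
`print('layers' in backup['model'])` → prints True
`print(backup['model']['layers'])` → prints [72, 245, 453]
`print('new_key' in backup)` → prints False

Answer:
True
[72, 245, 453]
False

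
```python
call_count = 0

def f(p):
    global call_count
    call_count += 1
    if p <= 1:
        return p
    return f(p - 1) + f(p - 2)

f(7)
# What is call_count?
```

Calls(p) = 1 + Calls(p-1) + Calls(p-2); Calls(0)=Calls(1)=1. For p=7 this gives 41.

Answer: 41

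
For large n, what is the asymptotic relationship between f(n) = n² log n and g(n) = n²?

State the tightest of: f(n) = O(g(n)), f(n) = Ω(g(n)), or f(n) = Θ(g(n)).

n² log n vs n²: f(n) = Ω(g(n)) but not O(g(n)) — n² log n grows strictly faster than n².

Answer: f(n) = Ω(g(n)) but not O(g(n)) — n² log n grows strictly faster than n².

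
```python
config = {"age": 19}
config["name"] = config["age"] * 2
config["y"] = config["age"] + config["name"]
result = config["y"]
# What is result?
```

Trace:
`config = {"age": 19}` → config = {'age': 19}
`config["name"] = config["age"] * 2` → config = {'age': 19, 'name': 38}
`config["y"] = config["age"] + config["name"]` → config = {'age': 19, 'name': 38, 'y': 57}
`result = config["y"]` → result = 57
So result = 57

Answer: 57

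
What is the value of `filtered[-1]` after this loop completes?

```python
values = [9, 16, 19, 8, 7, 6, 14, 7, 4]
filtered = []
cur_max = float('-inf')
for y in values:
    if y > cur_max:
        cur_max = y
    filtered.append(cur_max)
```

Running max ends at 19
`filtered` takes the values: [] → [9] → [9, 16] → [9, 16, 19] → [9, 16, 19, 19] → [9, 16, 19, 19, 19] → [9, 16, 19, 19, 19, 19] → [9, 16, 19, 19, 19, 19, 19] → [9, 16, 19, 19, 19, 19, 19, 19] → [9, 16, 19, 19, 19, 19, 19, 19, 19]
So `filtered[-1]` = 19

Answer: 19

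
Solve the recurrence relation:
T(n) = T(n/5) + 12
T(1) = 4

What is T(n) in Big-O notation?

Each step divides n by 5 and adds 12. After log_5(n) steps we reach T(1)=4. So T(n) = 12·log_5(n) + 4 = O(log n).

Answer: O(log n)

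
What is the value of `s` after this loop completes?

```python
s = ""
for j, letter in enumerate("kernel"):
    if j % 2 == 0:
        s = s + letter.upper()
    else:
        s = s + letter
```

Uppercase even positions in 'kernel'
`s` takes the values: "" → "K" → "Ke" → "KeR" → "KeRn" → "KeRnE" → "KeRnEl"

Answer: "KeRnEl"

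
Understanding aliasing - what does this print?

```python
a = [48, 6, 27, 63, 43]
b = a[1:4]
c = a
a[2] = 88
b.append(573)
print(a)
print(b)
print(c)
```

Key concept: slice vs alias.
Step by step:
`a = [48, 6, 27, 63, 43]` → a = [48, 6, 27, 63, 43]
`b = a[1:4]` → b = [6, 27, 63]
`c = a` → c = [48, 6, 27, 63, 43] (same object as a)
`a[2] = 88` → a = [48, 6, 88, 63, 43] (same object as c); c = [48, 6, 88, 63, 43] (same object as a)
`b.append(573)` → b = [6, 27, 63, 573]
`print(a)` → prints [48, 6, 88, 63, 43]
`print(b)` → prints [6, 27, 63, 573]
`print(c)` → prints [48, 6, 88, 63, 43]

Answer:
[48, 6, 88, 63, 43]
[6, 27, 63, 573]
[48, 6, 88, 63, 43]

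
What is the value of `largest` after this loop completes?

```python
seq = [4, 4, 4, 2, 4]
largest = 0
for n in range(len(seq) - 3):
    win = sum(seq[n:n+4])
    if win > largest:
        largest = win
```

Max sum of 4-element window in [4, 4, 4, 2, 4]
`largest` takes the values: 0 → 14

Answer: 14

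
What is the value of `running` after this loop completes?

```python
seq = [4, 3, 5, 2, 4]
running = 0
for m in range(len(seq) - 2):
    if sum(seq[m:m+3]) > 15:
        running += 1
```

Count windows with sum > 15
`running` takes the values: 0

Answer: 0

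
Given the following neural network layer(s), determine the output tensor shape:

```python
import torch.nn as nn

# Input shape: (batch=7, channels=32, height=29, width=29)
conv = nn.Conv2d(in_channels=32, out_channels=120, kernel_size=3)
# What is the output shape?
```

Input: (7, 32, 29, 29) -> Output: (7, 120, 27, 27)

Answer: (7, 120, 27, 27)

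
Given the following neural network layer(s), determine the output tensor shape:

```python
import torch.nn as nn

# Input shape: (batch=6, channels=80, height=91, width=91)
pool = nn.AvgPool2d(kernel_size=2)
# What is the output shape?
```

Input: (6, 80, 91, 91) -> Output: (6, 80, 45, 45)

Answer: (6, 80, 45, 45)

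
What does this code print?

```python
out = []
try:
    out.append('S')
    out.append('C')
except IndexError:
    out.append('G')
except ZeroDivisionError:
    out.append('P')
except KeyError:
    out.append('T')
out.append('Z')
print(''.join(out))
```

Execution trace: 'S' (try body) → 'C' (try body, no exception) → 'Z' (after the try/except). Output: SCZ

Answer: SCZ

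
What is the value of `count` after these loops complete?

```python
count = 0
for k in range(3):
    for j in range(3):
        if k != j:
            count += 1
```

3² - 3 (exclude diagonal)
`count` takes the values: 0 → 1 → 2 → 3 → 4 → 5 → 6

Answer: 6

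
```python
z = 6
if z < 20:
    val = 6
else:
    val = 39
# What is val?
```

Trace:
`z = 6` → z = 6
`if z < 20: ...` → z < 20 is True → val = 6
So val = 6

Answer: 6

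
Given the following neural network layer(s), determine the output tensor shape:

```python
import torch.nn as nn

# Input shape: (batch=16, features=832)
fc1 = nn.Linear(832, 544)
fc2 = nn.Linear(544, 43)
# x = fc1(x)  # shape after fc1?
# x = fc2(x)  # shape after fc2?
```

Input: (16, 832) -> after fc1: (16, 544) -> Output: (16, 43)

Answer: (16, 43)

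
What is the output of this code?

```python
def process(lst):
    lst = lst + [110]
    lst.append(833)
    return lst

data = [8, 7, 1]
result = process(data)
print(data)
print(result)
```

Key concept: rebinding parameter vs mutation.
Step by step:
`data = [8, 7, 1]` → data = [8, 7, 1]
`result = process(data)` → result = [8, 7, 1, 110, 833]
`print(data)` → prints [8, 7, 1]
`print(result)` → prints [8, 7, 1, 110, 833]

Answer:
[8, 7, 1]
[8, 7, 1, 110, 833]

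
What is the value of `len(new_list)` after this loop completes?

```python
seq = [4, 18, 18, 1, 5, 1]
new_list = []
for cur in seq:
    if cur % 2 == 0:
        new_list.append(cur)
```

Count even numbers in [4, 18, 18, 1, 5, 1]
`new_list` takes the values: [] → [4] → [4, 18] → [4, 18, 18]
So `len(new_list)` = 3

Answer: 3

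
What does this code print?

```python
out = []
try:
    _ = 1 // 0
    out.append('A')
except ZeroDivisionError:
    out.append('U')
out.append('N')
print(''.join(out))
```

Execution trace: 'U' (except ZeroDivisionError) → 'N' (after the try/except). Output: UN

Answer: UN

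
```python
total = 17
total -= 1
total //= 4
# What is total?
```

Trace:
`total = 17` → total = 17
`total -= 1` → total = 16
`total //= 4` → total = 4
So total = 4

Answer: 4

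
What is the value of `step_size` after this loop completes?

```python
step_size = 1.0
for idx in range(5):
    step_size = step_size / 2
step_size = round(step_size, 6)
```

Halving LR 5 times: 1 / 2^5
`step_size` takes the values: 1.0 → 0.5 → 0.25 → 0.125 → 0.0625 → 0.03125

Answer: 0.03125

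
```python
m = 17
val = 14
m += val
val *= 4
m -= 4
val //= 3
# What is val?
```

Trace:
`m = 17` → m = 17
`val = 14` → val = 14
`m += val` → m = 31
`val *= 4` → val = 56
`m -= 4` → m = 27
`val //= 3` → val = 18
So val = 18

Answer: 18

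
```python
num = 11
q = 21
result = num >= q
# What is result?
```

Trace:
`num = 11` → num = 11
`q = 21` → q = 21
`result = num >= q` → result = False
So result = False

Answer: False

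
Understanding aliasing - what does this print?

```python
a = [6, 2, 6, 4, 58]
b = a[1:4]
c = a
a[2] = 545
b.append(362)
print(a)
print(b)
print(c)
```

Key concept: slice vs alias.
Step by step:
`a = [6, 2, 6, 4, 58]` → a = [6, 2, 6, 4, 58]
`b = a[1:4]` → b = [2, 6, 4]
`c = a` → c = [6, 2, 6, 4, 58] (same object as a)
`a[2] = 545` → a = [6, 2, 545, 4, 58] (same object as c); c = [6, 2, 545, 4, 58] (same object as a)
`b.append(362)` → b = [2, 6, 4, 362]
`print(a)` → prints [6, 2, 545, 4, 58]
`print(b)` → prints [2, 6, 4, 362]
`print(c)` → prints [6, 2, 545, 4, 58]

Answer:
[6, 2, 545, 4, 58]
[2, 6, 4, 362]
[6, 2, 545, 4, 58]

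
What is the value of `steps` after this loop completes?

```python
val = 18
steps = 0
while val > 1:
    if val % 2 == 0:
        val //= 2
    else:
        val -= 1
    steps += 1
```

Steps to reduce 18 to 1
`steps` takes the values: 0 → 1 → 2 → 3 → 4 → 5

Answer: 5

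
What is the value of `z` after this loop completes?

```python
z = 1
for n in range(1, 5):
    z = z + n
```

Start at 1, add 1 through 4
`z` takes the values: 1 → 2 → 4 → 7 → 11

Answer: 11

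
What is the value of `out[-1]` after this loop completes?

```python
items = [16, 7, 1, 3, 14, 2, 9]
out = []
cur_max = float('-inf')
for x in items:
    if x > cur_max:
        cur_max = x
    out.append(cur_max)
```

Running max ends at 16
`out` takes the values: [] → [16] → [16, 16] → [16, 16, 16] → [16, 16, 16, 16] → [16, 16, 16, 16, 16] → [16, 16, 16, 16, 16, 16] → [16, 16, 16, 16, 16, 16, 16]
So `out[-1]` = 16

Answer: 16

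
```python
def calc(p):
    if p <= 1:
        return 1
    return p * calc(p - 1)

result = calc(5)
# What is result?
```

calc(5) = 5 * 4 * 3 * 2 * 1 = 120

Answer: 120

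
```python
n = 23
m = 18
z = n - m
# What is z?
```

Trace:
`n = 23` → n = 23
`m = 18` → m = 18
`z = n - m` → z = 5
So z = 5

Answer: 5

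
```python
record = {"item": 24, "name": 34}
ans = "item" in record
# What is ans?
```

Trace:
`record = {"item": 24, "name": 34}` → record = {'item': 24, 'name': 34}
`ans = "item" in record` → ans = True
So ans = True

Answer: True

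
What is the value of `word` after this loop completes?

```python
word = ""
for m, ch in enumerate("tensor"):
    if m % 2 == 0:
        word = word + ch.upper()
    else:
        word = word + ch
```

Uppercase even positions in 'tensor'
`word` takes the values: "" → "T" → "Te" → "TeN" → "TeNs" → "TeNsO" → "TeNsOr"

Answer: "TeNsOr"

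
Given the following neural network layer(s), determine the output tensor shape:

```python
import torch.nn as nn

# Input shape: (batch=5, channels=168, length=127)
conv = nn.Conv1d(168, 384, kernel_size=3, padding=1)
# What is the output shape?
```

Input: (5, 168, 127) -> Output: (5, 384, 127)

Answer: (5, 384, 127)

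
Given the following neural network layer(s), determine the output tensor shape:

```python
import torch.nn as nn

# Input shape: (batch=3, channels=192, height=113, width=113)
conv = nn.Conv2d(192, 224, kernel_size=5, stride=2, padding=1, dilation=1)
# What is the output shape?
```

Input: (3, 192, 113, 113) -> Output: (3, 224, 56, 56)

Answer: (3, 224, 56, 56)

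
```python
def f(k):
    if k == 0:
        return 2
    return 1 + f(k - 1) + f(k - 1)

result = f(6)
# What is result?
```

f(k) = 1 + 2·f(k-1), f(0)=2. Closed form: (2+1)·2^6 - 1 = 191.

Answer: 191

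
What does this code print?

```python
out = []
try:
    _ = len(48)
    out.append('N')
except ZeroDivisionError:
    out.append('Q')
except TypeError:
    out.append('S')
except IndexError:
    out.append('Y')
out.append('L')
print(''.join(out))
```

Execution trace: 'S' (except TypeError) → 'L' (after the try/except). Output: SL

Answer: SL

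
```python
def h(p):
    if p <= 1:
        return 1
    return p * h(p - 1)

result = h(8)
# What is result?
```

h(8) = 8 * 7 * 6 * 5 * 4 * 3 * 2 * 1 = 40320

Answer: 40320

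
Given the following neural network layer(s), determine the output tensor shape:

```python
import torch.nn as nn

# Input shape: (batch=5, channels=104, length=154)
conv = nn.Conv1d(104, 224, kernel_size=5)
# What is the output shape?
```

Input: (5, 104, 154) -> Output: (5, 224, 150)

Answer: (5, 224, 150)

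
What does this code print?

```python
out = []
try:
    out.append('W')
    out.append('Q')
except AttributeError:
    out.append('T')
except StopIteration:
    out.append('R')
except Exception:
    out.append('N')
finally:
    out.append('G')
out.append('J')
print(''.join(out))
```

Execution trace: 'W' (try body) → 'Q' (try body, no exception) → 'G' (finally) → 'J' (after the try/except). Output: WQGJ

Answer: WQGJ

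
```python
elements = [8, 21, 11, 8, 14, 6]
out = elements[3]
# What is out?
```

Trace:
`elements = [8, 21, 11, 8, 14, 6]` → elements = [8, 21, 11, 8, 14, 6]
`out = elements[3]` → out = 8
So out = 8

Answer: 8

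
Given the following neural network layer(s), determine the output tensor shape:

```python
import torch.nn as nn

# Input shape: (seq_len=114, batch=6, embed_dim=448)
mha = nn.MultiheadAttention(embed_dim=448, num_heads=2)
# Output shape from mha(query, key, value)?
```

Input: (114, 6, 448) -> Output: (114, 6, 448)

Answer: (114, 6, 448)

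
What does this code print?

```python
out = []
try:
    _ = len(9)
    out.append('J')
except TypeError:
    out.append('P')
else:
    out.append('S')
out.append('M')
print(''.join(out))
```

Execution trace: 'P' (except TypeError) → 'M' (after the try/except). Output: PM

Answer: PM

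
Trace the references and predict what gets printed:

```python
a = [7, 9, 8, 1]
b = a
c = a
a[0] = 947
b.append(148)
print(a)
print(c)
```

Key concept: multiple aliases.
Step by step:
`a = [7, 9, 8, 1]` → a = [7, 9, 8, 1]
`b = a` → b = [7, 9, 8, 1] (same object as a)
`c = a` → c = [7, 9, 8, 1] (same object as a, b)
`a[0] = 947` → a = [947, 9, 8, 1] (same object as b, c); b = [947, 9, 8, 1] (same object as a, c); c = [947, 9, 8, 1] (same object as a, b)
`b.append(148)` → a = [947, 9, 8, 1, 148] (same object as b, c); b = [947, 9, 8, 1, 148] (same object as a, c); c = [947, 9, 8, 1, 148] (same object as a, b)
`print(a)` → prints [947, 9, 8, 1, 148]
`print(c)` → prints [947, 9, 8, 1, 148]

Answer:
[947, 9, 8, 1, 148]
[947, 9, 8, 1, 148]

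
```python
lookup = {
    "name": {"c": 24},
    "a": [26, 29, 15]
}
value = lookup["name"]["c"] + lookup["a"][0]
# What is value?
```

Trace:
`lookup = { ...` → lookup = {'name': {'c': 24}, 'a': [26, 29, 15]}
`value = lookup["name"]["c"] + lookup["a"][0]` → value = 50
So value = 50

Answer: 50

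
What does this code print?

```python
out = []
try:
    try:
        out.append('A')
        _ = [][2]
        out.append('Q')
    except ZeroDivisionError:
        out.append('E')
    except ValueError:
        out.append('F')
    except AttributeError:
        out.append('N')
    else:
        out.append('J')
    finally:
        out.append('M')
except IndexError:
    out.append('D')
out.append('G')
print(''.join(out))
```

Execution trace: 'A' (try body) → 'M' (finally) → 'D' (outer except IndexError) → 'G' (after the try/except). Output: AMDG

Answer: AMDG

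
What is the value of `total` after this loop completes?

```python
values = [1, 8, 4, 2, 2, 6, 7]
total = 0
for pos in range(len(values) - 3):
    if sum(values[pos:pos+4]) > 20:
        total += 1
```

Count windows with sum > 20
`total` takes the values: 0

Answer: 0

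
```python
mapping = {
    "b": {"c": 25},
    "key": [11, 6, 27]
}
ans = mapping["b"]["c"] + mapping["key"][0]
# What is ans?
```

Trace:
`mapping = { ...` → mapping = {'b': {'c': 25}, 'key': [11, 6, 27]}
`ans = mapping["b"]["c"] + mapping["key"][0]` → ans = 36
So ans = 36

Answer: 36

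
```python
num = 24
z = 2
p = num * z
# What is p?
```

Trace:
`num = 24` → num = 24
`z = 2` → z = 2
`p = num * z` → p = 48
So p = 48

Answer: 48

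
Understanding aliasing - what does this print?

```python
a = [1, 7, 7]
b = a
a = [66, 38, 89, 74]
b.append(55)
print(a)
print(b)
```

Key concept: rebinding vs mutation: a is rebound to a new list, b still points at the original.
Step by step:
`a = [1, 7, 7]` → a = [1, 7, 7]
`b = a` → b = [1, 7, 7] (same object as a)
`a = [66, 38, 89, 74]` → a = [66, 38, 89, 74]
`b.append(55)` → b = [1, 7, 7, 55]
`print(a)` → prints [66, 38, 89, 74]
`print(b)` → prints [1, 7, 7, 55]

Answer:
[66, 38, 89, 74]
[1, 7, 7, 55]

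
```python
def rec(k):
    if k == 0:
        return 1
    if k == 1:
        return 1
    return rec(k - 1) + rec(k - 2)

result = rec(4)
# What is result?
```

Build up from base cases: rec(0)=1, rec(1)=1, rec(2)=2, rec(3)=3, rec(4)=5

Answer: 5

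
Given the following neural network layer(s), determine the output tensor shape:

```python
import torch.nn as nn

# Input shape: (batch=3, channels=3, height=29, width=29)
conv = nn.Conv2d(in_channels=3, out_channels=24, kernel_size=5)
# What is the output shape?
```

Input: (3, 3, 29, 29) -> Output: (3, 24, 25, 25)

Answer: (3, 24, 25, 25)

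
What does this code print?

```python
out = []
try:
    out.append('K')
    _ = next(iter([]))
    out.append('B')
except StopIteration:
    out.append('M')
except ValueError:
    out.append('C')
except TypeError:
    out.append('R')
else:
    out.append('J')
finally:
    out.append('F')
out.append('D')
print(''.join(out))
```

Execution trace: 'K' (try body) → 'M' (except StopIteration) → 'F' (finally) → 'D' (after the try/except). Output: KMFD

Answer: KMFD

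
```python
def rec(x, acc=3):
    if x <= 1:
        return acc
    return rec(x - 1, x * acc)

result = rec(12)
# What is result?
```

Accumulator trace (n, acc): (12, 3) -> (11, 36) -> (10, 396) -> (9, 3960) -> (8, 35640) -> (7, 285120) -> (6, 1995840) -> (5, 11975040) -> (4, 59875200) -> (3, 239500800) -> (2, 718502400) -> (1, 1437004800) -> return 1437004800

Answer: 1437004800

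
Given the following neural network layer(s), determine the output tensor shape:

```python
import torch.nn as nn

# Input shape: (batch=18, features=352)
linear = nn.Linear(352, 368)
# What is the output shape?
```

Input: (18, 352) -> Output: (18, 368)

Answer: (18, 368)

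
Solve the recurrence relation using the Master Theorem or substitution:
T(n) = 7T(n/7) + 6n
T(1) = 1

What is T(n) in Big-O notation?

By Master Theorem: a=7, b=7, f(n)=6n. Since log_7(7) = 1 and f(n) = Θ(n^1), Case 2 applies. T(n) = O(n log n).

Answer: O(n log n)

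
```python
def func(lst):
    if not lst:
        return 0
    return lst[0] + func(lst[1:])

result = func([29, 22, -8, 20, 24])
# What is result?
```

29 + 22 + (-8) + 20 + 24 + 0 = 87

Answer: 87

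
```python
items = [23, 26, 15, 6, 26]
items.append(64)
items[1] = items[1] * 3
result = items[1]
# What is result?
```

Trace:
`items = [23, 26, 15, 6, 26]` → items = [23, 26, 15, 6, 26]
`items.append(64)` → items = [23, 26, 15, 6, 26, 64]
`items[1] = items[1] * 3` → items = [23, 78, 15, 6, 26, 64]
`result = items[1]` → result = 78
So result = 78

Answer: 78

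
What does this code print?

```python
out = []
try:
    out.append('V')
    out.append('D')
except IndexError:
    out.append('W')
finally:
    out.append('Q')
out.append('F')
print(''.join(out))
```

Execution trace: 'V' (try body) → 'D' (try body, no exception) → 'Q' (finally) → 'F' (after the try/except). Output: VDQF

Answer: VDQF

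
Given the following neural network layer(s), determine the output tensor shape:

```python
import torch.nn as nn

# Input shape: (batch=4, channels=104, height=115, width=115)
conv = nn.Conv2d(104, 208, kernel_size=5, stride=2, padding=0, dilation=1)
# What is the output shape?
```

Input: (4, 104, 115, 115) -> Output: (4, 208, 56, 56)

Answer: (4, 208, 56, 56)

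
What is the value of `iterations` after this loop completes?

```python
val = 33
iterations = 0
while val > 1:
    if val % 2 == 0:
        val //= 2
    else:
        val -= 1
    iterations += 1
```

Steps to reduce 33 to 1
`iterations` takes the values: 0 → 1 → 2 → 3 → 4 → 5 → 6

Answer: 6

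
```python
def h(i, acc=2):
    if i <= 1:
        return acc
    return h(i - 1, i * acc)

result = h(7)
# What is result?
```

Accumulator trace (n, acc): (7, 2) -> (6, 14) -> (5, 84) -> (4, 420) -> (3, 1680) -> (2, 5040) -> (1, 10080) -> return 10080

Answer: 10080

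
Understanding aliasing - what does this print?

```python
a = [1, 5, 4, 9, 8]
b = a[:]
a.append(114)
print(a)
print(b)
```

Key concept: slice [:] creates copy.
Step by step:
`a = [1, 5, 4, 9, 8]` → a = [1, 5, 4, 9, 8]
`b = a[:]` → b = [1, 5, 4, 9, 8]
`a.append(114)` → a = [1, 5, 4, 9, 8, 114]
`print(a)` → prints [1, 5, 4, 9, 8, 114]
`print(b)` → prints [1, 5, 4, 9, 8]

Answer:
[1, 5, 4, 9, 8, 114]
[1, 5, 4, 9, 8]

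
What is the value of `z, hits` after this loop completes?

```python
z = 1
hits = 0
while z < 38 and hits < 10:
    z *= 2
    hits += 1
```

Double until >= 38 or 10 iterations
`z, hits` takes the values: (1, 0) → (2, 0) → (2, 1) → (4, 1) → (4, 2) → (8, 2) → (8, 3) → (16, 3) → (16, 4) → (32, 4) → (32, 5) → (64, 5) → (64, 6)

Answer: 64, 6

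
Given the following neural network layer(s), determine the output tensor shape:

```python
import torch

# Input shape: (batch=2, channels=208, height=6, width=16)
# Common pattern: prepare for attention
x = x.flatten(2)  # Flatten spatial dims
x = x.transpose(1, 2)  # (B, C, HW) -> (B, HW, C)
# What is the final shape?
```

Input: (2, 208, 6, 16) -> after flatten(2): (2, 208, 96) -> Output: (2, 96, 208)

Answer: (2, 96, 208)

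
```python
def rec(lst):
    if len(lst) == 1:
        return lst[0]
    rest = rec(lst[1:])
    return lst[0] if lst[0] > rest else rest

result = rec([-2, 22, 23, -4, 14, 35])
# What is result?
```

Recursive max over [-2, 22, 23, -4, 14, 35] = 35

Answer: 35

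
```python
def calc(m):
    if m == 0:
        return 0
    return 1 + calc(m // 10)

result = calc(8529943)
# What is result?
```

Count of digits of 8529943: 7

Answer: 7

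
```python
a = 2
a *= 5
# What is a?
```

Trace:
`a = 2` → a = 2
`a *= 5` → a = 10
So a = 10

Answer: 10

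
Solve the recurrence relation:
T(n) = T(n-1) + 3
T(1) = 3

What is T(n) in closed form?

Unrolling: T(n) = T(1) + 3·(n-1) = 3 + 3(n-1) = 3n.

Answer: T(n) = 3n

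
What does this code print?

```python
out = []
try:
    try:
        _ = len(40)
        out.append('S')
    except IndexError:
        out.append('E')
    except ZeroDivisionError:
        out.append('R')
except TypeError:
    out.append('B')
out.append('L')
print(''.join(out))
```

Execution trace: 'B' (outer except TypeError) → 'L' (after the try/except). Output: BL

Answer: BL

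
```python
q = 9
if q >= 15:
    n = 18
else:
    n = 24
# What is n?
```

Trace:
`q = 9` → q = 9
`if q >= 15: ...` → q >= 15 is False, take else branch → n = 24
So n = 24

Answer: 24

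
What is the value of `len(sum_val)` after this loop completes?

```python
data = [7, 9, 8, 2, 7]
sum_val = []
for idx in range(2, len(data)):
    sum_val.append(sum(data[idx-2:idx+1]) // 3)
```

Number of 3-element averages
`sum_val` takes the values: [] → [8] → [8, 6] → [8, 6, 5]
So `len(sum_val)` = 3

Answer: 3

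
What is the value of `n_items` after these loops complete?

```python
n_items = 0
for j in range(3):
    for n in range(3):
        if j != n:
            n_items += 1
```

3² - 3 (exclude diagonal)
`n_items` takes the values: 0 → 1 → 2 → 3 → 4 → 5 → 6

Answer: 6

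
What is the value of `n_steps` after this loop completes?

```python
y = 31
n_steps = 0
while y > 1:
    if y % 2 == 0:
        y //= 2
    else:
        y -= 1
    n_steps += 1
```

Steps to reduce 31 to 1
`n_steps` takes the values: 0 → 1 → 2 → 3 → 4 → 5 → 6 → 7 → 8

Answer: 8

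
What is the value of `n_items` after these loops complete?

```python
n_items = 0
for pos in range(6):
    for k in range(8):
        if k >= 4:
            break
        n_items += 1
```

Inner breaks at 4, outer runs 6 times
`n_items` takes the values: 0 → 1 → 2 → 3 → 4 → 5 → 6 → 7 → 8 → 9 → 10 → 11 → 12 → 13 → 14 → 15 → 16 → 17 → 18 → 19 → 20 → 21 → 22 → 23 → 24

Answer: 24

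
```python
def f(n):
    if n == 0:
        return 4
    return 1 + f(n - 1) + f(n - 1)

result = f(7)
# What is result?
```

f(n) = 1 + 2·f(n-1), f(0)=4. Closed form: (4+1)·2^7 - 1 = 639.

Answer: 639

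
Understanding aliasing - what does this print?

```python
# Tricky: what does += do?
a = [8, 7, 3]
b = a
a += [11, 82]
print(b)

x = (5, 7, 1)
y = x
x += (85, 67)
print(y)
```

Key concept: += behavior differs for mutable vs immutable.
Step by step:
`a = [8, 7, 3]` → a = [8, 7, 3]
`b = a` → b = [8, 7, 3] (same object as a)
`a += [11, 82]` → a = [8, 7, 3, 11, 82] (same object as b); b = [8, 7, 3, 11, 82] (same object as a)
`print(b)` → prints [8, 7, 3, 11, 82]
`x = (5, 7, 1)` → x = (5, 7, 1)
`y = x` → y = (5, 7, 1)
`x += (85, 67)` → x = (5, 7, 1, 85, 67)
`print(y)` → prints (5, 7, 1)

Answer:
[8, 7, 3, 11, 82]
(5, 7, 1)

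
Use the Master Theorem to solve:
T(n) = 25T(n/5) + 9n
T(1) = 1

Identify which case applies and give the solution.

a=25, b=5, f(n)=9n. log_5(25) = 2. Since c=1 < 2, Case 1 applies: T(n) = Θ(n^log_b(a)) = O(n^2).

Answer: O(n^2) - Case 1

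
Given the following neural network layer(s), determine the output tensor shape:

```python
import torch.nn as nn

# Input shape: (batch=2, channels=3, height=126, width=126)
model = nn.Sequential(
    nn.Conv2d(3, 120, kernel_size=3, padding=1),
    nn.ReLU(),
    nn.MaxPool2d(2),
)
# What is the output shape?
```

Input: (2, 3, 126, 126) -> after Conv2d: (2, 120, 126, 126) -> after ReLU: (2, 120, 126, 126) -> Output: (2, 120, 63, 63)

Answer: (2, 120, 63, 63)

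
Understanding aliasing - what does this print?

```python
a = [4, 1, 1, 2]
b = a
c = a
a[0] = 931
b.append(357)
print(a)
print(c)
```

Key concept: multiple aliases.
Step by step:
`a = [4, 1, 1, 2]` → a = [4, 1, 1, 2]
`b = a` → b = [4, 1, 1, 2] (same object as a)
`c = a` → c = [4, 1, 1, 2] (same object as a, b)
`a[0] = 931` → a = [931, 1, 1, 2] (same object as b, c); b = [931, 1, 1, 2] (same object as a, c); c = [931, 1, 1, 2] (same object as a, b)
`b.append(357)` → a = [931, 1, 1, 2, 357] (same object as b, c); b = [931, 1, 1, 2, 357] (same object as a, c); c = [931, 1, 1, 2, 357] (same object as a, b)
`print(a)` → prints [931, 1, 1, 2, 357]
`print(c)` → prints [931, 1, 1, 2, 357]

Answer:
[931, 1, 1, 2, 357]
[931, 1, 1, 2, 357]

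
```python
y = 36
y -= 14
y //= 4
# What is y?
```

Trace:
`y = 36` → y = 36
`y -= 14` → y = 22
`y //= 4` → y = 5
So y = 5

Answer: 5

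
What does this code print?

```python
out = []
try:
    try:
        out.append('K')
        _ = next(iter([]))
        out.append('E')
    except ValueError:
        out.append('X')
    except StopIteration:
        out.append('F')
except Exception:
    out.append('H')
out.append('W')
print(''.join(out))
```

Execution trace: 'K' (inner try body) → 'F' (inner except StopIteration) → 'W' (after the try/except). Output: KFW

Answer: KFW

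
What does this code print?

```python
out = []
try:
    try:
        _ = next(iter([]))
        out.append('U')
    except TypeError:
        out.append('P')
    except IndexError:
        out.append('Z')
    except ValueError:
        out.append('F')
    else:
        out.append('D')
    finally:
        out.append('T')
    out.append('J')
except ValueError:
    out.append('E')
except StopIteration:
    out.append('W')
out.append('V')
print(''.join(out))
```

Execution trace: 'T' (inner finally) → 'W' (except StopIteration) → 'V' (after the try/except). Output: TWV

Answer: TWV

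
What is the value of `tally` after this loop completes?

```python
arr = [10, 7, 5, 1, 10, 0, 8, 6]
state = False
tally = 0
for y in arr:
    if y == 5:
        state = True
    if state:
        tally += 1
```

Count elements after first 5 in [10, 7, 5, 1, 10, 0, 8, 6]
`tally` takes the values: 0 → 1 → 2 → 3 → 4 → 5 → 6

Answer: 6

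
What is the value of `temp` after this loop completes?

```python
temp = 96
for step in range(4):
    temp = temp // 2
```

Halve 4 times: 96 // 2^4 = 6
`temp` takes the values: 96 → 48 → 24 → 12 → 6

Answer: 6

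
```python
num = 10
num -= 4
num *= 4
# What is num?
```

Trace:
`num = 10` → num = 10
`num -= 4` → num = 6
`num *= 4` → num = 24
So num = 24

Answer: 24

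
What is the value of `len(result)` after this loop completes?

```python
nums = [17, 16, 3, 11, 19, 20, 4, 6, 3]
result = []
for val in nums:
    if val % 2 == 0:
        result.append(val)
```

Count even numbers in [17, 16, 3, 11, 19, 20, 4, 6, 3]
`result` takes the values: [] → [16] → [16, 20] → [16, 20, 4] → [16, 20, 4, 6]
So `len(result)` = 4

Answer: 4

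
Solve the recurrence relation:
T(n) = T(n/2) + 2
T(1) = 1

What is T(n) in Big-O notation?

Each step divides n by 2 and adds 2. After log_2(n) steps we reach T(1)=1. So T(n) = 2·log_2(n) + 1 = O(log n).

Answer: O(log n)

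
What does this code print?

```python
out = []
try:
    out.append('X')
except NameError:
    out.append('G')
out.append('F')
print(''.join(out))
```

Execution trace: 'X' (try body, no exception) → 'F' (after the try/except). Output: XF

Answer: XF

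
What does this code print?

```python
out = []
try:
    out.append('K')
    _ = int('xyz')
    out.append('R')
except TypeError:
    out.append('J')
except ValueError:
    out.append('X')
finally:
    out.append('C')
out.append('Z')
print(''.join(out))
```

Execution trace: 'K' (try body) → 'X' (except ValueError) → 'C' (finally) → 'Z' (after the try/except). Output: KXCZ

Answer: KXCZ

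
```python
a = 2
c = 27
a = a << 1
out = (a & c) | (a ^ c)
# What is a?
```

Trace:
`a = 2` → a = 2
`c = 27` → c = 27
`a = a << 1` → a = 4
`out = (a & c) | (a ^ c)` → out = 31
So a = 4

Answer: 4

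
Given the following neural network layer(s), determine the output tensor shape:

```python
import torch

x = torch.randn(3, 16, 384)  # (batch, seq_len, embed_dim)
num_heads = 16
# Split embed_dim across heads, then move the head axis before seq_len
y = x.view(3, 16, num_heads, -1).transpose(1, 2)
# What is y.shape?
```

Input: (3, 16, 384) -> head_dim = 384 // 16 = 24; after view: (3, 16, 16, 24) -> after transpose(1, 2): (3, 16, 16, 24) -> Output: (3, 16, 16, 24)

Answer: (3, 16, 16, 24)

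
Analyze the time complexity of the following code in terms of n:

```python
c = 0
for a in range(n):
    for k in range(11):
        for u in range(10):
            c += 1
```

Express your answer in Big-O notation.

Each loop level contributes: n × 1 × 1. Multiplying the contributions gives O(n).

Answer: O(n)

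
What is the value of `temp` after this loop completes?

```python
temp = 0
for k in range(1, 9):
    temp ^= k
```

XOR of 1 to 8
`temp` takes the values: 0 → 1 → 3 → 0 → 4 → 1 → 7 → 0 → 8

Answer: 8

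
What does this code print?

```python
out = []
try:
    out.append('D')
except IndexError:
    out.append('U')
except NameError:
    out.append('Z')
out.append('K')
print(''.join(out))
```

Execution trace: 'D' (try body, no exception) → 'K' (after the try/except). Output: DK

Answer: DK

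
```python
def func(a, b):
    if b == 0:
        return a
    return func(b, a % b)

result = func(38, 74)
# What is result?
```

func(38, 74) -> func(74, 38) -> func(38, 36) -> func(36, 2) -> func(2, 0) -> 2

Answer: 2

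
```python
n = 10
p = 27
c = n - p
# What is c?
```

Trace:
`n = 10` → n = 10
`p = 27` → p = 27
`c = n - p` → c = -17
So c = -17

Answer: -17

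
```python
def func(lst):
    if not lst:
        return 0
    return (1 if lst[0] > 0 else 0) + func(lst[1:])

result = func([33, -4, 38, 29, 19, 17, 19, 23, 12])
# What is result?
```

Count of positive elements in [33, -4, 38, 29, 19, 17, 19, 23, 12] = 8

Answer: 8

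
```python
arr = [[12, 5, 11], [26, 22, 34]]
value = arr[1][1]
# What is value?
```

Trace:
`arr = [[12, 5, 11], [26, 22, 34]]` → arr = [[12, 5, 11], [26, 22, 34]]
`value = arr[1][1]` → value = 22
So value = 22

Answer: 22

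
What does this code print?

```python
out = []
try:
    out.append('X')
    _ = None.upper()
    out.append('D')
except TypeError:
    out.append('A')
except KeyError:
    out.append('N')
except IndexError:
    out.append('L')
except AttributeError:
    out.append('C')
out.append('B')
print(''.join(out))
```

Execution trace: 'X' (try body) → 'C' (except AttributeError) → 'B' (after the try/except). Output: XCB

Answer: XCB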